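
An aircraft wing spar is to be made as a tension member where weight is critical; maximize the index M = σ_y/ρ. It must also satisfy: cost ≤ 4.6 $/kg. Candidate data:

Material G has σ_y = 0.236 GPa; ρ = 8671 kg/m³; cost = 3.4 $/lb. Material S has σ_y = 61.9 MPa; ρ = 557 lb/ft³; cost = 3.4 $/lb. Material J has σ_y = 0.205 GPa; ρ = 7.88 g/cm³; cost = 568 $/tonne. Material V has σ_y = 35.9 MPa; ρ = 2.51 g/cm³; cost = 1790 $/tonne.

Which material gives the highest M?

material J

Screen on constraints: cost ≤ 4.6 $/kg. Survivors: material J, material V.
After converting to SI:
  material J: σ_y = 205.0 MPa, ρ = 7880 kg/m³
  material V: σ_y = 35.90 MPa, ρ = 2510 kg/m³
  material J: M = 26.0 kN·m/kg
  material V: M = 14.3 kN·m/kg
The maximum is for material J.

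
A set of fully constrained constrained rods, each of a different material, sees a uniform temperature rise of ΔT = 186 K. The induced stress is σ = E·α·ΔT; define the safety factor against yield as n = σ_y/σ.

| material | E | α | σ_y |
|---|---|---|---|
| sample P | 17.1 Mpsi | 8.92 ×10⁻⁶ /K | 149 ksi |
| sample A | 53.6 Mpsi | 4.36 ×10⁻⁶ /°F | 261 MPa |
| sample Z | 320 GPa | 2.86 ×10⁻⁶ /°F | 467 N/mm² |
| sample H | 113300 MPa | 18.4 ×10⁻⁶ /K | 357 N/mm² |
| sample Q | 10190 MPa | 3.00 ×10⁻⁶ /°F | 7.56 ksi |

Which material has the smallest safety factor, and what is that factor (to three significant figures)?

Per material, after unit conversion:
  sample P: E = 117.9, α = 8.92, σ_y = 1027 → σ = 196 MPa, n = 5.25
  sample A: E = 369.6, α = 7.85, σ_y = 261.0 → σ = 539 MPa, n = 0.484
  sample Z: E = 320.0, α = 5.15, σ_y = 467.0 → σ = 306 MPa, n = 1.52
  sample H: E = 113.3, α = 18.4, σ_y = 357.0 → σ = 388 MPa, n = 0.921
  sample Q: E = 10.19, α = 5.40, σ_y = 52.12 → σ = 10.2 MPa, n = 5.09
The minimum is sample A at n = 0.484.

sample A, n = 0.484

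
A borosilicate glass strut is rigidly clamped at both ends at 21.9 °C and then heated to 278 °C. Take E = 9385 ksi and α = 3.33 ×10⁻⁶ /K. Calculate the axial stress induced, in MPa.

55.2 MPa

E = 9385 ksi = 64.71 GPa.
ΔT = 256.1 K. Constrained thermal stress σ = E·α·ΔT = 64.71×10³ MPa × 3.33×10⁻⁶ × 256.1 = 55.2 MPa (compressive).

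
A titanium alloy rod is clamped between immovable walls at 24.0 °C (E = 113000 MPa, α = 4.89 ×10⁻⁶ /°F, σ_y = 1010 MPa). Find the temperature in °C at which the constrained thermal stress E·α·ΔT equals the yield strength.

E = 113000 MPa = 113.0 GPa.
α = 4.89×10⁻⁶/°F × 9/5 = 8.80×10⁻⁶/K.
E·α·ΔT = 1010 MPa ⇒ ΔT = 1010 / (113.0×10³ × 8.80×10⁻⁶) = 1015 K.
T = 24.0 + 1015 = 1039 °C.

1040 °C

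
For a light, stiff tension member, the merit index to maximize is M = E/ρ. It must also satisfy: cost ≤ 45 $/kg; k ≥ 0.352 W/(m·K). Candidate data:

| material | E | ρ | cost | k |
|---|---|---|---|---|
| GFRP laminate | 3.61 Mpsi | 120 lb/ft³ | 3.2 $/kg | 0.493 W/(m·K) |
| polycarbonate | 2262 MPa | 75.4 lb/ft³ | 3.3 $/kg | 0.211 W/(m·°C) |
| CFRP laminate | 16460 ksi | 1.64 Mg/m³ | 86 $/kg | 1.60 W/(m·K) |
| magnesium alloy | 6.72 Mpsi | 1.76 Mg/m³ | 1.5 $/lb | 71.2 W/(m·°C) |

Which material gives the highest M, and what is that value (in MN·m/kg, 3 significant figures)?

Screen on constraints: cost ≤ 45 $/kg; k ≥ 0.352 W/(m·K). Survivors: GFRP laminate, magnesium alloy.
In SI units:
  GFRP laminate: E = 24.89 GPa, ρ = 1922 kg/m³
  magnesium alloy: E = 46.33 GPa, ρ = 1760 kg/m³
  magnesium alloy: M = 26.3 MN·m/kg
  GFRP laminate: M = 12.9 MN·m/kg
Magnesium alloy ranks first.

magnesium alloy, M = 26.3 MN·m/kg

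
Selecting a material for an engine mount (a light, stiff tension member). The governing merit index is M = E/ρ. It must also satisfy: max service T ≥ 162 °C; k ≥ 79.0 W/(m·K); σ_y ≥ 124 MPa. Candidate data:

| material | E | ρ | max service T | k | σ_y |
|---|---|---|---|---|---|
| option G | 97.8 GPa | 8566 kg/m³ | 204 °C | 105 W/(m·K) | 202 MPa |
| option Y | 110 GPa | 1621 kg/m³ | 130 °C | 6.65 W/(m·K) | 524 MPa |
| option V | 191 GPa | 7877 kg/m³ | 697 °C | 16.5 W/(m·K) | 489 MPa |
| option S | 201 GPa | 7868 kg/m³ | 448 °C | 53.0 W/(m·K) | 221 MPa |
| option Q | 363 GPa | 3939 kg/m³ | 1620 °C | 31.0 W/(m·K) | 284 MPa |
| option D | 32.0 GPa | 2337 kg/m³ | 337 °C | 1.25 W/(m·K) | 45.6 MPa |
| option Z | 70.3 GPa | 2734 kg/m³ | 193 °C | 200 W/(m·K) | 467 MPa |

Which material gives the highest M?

Screen on constraints: max service T ≥ 162 °C; k ≥ 79.0 W/(m·K); σ_y ≥ 124 MPa. Survivors: option G, option Z.
Computing M directly (units already consistent):
  option Z: M = 25.7 MN·m/kg
  option G: M = 11.4 MN·m/kg
The maximum is for option Z.

option Z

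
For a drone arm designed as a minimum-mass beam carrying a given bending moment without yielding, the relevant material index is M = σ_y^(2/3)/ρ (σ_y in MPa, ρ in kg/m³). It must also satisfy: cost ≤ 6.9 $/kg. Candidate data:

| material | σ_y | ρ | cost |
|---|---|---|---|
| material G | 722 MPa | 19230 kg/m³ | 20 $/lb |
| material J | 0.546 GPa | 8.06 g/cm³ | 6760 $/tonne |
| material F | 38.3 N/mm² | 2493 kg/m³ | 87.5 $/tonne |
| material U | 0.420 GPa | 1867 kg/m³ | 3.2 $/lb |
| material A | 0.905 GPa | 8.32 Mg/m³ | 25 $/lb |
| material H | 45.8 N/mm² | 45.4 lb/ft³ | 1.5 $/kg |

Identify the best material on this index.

material H

Screen on constraints: cost ≤ 6.9 $/kg. Survivors: material J, material F, material H.
After converting to SI:
  material J: σ_y = 546.0 MPa, ρ = 8060 kg/m³
  material F: σ_y = 38.30 MPa, ρ = 2493 kg/m³
  material H: σ_y = 45.80 MPa, ρ = 727.2 kg/m³
  material H: M = 17.6×10⁻³
  material J: M = 8.29×10⁻³
  material F: M = 4.56×10⁻³
Highest index: material H.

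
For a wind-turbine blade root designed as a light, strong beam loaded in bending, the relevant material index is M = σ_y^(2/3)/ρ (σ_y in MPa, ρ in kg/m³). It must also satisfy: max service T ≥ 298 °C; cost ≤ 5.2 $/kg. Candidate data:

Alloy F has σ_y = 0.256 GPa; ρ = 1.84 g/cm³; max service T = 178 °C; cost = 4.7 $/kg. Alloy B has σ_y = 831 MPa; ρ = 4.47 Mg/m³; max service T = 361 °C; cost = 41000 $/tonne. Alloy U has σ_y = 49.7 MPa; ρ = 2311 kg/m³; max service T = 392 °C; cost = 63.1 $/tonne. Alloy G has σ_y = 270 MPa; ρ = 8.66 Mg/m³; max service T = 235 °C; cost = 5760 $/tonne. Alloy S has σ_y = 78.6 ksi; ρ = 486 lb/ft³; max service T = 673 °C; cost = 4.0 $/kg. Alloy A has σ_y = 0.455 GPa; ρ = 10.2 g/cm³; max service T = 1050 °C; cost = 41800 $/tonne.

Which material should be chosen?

Screen on constraints: max service T ≥ 298 °C; cost ≤ 5.2 $/kg. Survivors: alloy U, alloy S.
In SI units:
  alloy U: σ_y = 49.70 MPa, ρ = 2311 kg/m³
  alloy S: σ_y = 541.9 MPa, ρ = 7785 kg/m³
  alloy S: M = 8.54×10⁻³
  alloy U: M = 5.85×10⁻³
Alloy S ranks first.

alloy S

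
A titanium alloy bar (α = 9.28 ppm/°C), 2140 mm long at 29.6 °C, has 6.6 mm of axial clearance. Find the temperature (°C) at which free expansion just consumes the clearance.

α·L₀·ΔT = 6.6 mm ⇒ ΔT = 6.6 / (9.28×10⁻⁶ × 2140.0) = 332.3 K.
T = 29.6 + 332.3 = 361.9 °C.

362 °C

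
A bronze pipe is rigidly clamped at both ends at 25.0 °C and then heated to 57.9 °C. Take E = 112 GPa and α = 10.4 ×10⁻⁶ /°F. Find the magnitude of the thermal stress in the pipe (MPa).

α = 10.4×10⁻⁶/°F × 9/5 = 18.7×10⁻⁶/K.
ΔT = 32.90 K. Constrained thermal stress σ = E·α·ΔT = 112.0×10³ MPa × 18.7×10⁻⁶ × 32.90 = 69.0 MPa (compressive).

69.0 MPa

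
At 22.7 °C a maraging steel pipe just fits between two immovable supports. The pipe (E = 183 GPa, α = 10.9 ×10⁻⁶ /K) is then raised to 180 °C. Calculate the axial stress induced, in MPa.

314 MPa

ΔT = 157.3 K. Constrained thermal stress σ = E·α·ΔT = 183.0×10³ MPa × 10.9×10⁻⁶ × 157.3 = 314 MPa (compressive).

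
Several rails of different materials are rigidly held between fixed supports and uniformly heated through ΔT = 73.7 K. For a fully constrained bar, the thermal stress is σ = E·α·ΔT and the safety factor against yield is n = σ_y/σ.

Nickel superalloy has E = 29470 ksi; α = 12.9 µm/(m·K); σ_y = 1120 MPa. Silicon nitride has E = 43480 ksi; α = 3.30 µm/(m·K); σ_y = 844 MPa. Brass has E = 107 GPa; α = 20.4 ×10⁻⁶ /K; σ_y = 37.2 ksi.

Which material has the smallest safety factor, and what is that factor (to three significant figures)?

brass, n = 1.59

Converting E to GPa, α to ×10⁻⁶/K, σ_y to MPa, then σ and n for each:
  nickel superalloy: E = 203.2, α = 12.9, σ_y = 1120 → σ = 193 MPa, n = 5.80
  silicon nitride: E = 299.8, α = 3.30, σ_y = 844.0 → σ = 72.9 MPa, n = 11.6
  brass: E = 107.0, α = 20.4, σ_y = 256.5 → σ = 161 MPa, n = 1.59
Smallest n: brass with n = 1.59.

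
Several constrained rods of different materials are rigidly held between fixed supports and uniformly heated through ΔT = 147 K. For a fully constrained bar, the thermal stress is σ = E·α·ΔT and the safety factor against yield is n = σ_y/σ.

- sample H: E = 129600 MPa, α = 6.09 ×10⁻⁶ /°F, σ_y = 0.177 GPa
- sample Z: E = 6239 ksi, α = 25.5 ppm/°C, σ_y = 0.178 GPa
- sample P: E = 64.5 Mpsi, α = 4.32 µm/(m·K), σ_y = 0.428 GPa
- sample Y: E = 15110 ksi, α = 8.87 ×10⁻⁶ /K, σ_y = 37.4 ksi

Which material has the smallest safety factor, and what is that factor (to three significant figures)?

Converting E to GPa, α to ×10⁻⁶/K, σ_y to MPa, then σ and n for each:
  sample H: E = 129.6, α = 11.0, σ_y = 177.0 → σ = 209 MPa, n = 0.848
  sample Z: E = 43.02, α = 25.5, σ_y = 178.0 → σ = 161 MPa, n = 1.10
  sample P: E = 444.7, α = 4.32, σ_y = 428.0 → σ = 282 MPa, n = 1.52
  sample Y: E = 104.2, α = 8.87, σ_y = 257.9 → σ = 136 MPa, n = 1.90
Smallest n: sample H with n = 0.848.

sample H, n = 0.848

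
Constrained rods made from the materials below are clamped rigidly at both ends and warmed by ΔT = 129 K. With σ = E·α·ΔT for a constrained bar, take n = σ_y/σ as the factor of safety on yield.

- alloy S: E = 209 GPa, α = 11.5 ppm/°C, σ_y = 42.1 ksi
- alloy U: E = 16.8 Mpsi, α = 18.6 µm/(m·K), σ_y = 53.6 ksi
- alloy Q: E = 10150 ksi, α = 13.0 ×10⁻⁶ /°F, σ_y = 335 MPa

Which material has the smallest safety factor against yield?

alloy S

Converting E to GPa, α to ×10⁻⁶/K, σ_y to MPa, then σ and n for each:
  alloy S: E = 209.0, α = 11.5, σ_y = 290.3 → σ = 310 MPa, n = 0.936
  alloy U: E = 115.8, α = 18.6, σ_y = 369.6 → σ = 278 MPa, n = 1.33
  alloy Q: E = 69.98, α = 23.4, σ_y = 335.0 → σ = 211 MPa, n = 1.59
Smallest n: alloy S with n = 0.936.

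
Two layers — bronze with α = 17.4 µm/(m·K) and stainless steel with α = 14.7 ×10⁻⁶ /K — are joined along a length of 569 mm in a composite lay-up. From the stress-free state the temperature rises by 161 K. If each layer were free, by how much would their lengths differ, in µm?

247 µm

Δα = |17.4 − 14.7|×10⁻⁶/K = 2.70×10⁻⁶/K.
ΔL_mismatch = Δα·L·ΔT = 2.70×10⁻⁶ × 569.0 mm × 161.0 K = 247 µm.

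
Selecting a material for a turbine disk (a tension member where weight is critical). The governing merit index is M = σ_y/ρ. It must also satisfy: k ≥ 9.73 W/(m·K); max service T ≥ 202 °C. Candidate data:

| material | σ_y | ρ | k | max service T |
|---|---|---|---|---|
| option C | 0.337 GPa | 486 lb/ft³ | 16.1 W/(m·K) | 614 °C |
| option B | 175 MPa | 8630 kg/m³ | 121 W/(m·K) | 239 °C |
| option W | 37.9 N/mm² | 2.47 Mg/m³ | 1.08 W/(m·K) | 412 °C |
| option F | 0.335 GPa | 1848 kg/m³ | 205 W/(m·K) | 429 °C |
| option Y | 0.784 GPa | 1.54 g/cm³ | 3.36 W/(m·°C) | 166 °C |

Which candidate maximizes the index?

Screen on constraints: k ≥ 9.73 W/(m·K); max service T ≥ 202 °C. Survivors: option C, option B, option F.
After converting to SI:
  option C: σ_y = 337.0 MPa, ρ = 7785 kg/m³
  option B: σ_y = 175.0 MPa, ρ = 8630 kg/m³
  option F: σ_y = 335.0 MPa, ρ = 1848 kg/m³
  option F: M = 181 kN·m/kg
  option C: M = 43.3 kN·m/kg
  option B: M = 20.3 kN·m/kg
The maximum is for option F.

option F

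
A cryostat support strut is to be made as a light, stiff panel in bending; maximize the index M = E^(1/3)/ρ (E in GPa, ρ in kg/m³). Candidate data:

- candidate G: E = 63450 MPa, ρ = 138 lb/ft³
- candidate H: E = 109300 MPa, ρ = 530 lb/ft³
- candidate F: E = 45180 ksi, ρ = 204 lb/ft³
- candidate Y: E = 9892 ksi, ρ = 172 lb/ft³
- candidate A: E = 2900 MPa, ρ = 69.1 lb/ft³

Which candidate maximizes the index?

After converting to SI:
  candidate G: E = 63.45 GPa, ρ = 2211 kg/m³
  candidate H: E = 109.3 GPa, ρ = 8490 kg/m³
  candidate F: E = 311.5 GPa, ρ = 3268 kg/m³
  candidate Y: E = 68.20 GPa, ρ = 2755 kg/m³
  candidate A: E = 2.900 GPa, ρ = 1107 kg/m³
  candidate F: M = 2.07×10⁻³
  candidate G: M = 1.80×10⁻³
  candidate Y: M = 1.48×10⁻³
  candidate A: M = 1.29×10⁻³
  candidate H: M = 0.563×10⁻³
The maximum is for candidate F.

candidate F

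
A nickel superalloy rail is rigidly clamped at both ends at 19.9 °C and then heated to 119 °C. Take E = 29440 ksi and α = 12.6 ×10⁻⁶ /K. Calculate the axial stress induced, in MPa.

253 MPa

E = 29440 ksi = 203.0 GPa.
ΔT = 99.10 K. Constrained thermal stress σ = E·α·ΔT = 203.0×10³ MPa × 12.6×10⁻⁶ × 99.10 = 253 MPa (compressive).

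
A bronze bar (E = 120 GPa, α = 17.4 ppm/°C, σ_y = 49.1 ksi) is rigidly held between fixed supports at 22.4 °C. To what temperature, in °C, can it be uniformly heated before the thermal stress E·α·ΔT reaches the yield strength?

185 °C

σ_y = 49.1 ksi = 338.5 MPa.
E·α·ΔT = 338.5 MPa ⇒ ΔT = 338.5 / (120.0×10³ × 17.4×10⁻⁶) = 162.1 K.
T = 22.4 + 162.1 = 184.5 °C.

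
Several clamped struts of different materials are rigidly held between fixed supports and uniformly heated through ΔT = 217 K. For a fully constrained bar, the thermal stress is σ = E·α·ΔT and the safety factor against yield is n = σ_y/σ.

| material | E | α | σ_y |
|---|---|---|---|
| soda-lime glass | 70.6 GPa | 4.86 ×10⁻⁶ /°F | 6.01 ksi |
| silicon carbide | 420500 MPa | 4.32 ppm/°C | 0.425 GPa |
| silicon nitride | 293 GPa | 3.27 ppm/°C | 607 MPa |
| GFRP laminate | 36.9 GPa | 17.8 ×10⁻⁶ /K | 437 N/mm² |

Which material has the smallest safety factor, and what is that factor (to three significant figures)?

In consistent units (E in GPa, α in ×10⁻⁶/K, σ_y in MPa):
  soda-lime glass: E = 70.60, α = 8.75, σ_y = 41.44 → σ = 134 MPa, n = 0.309
  silicon carbide: E = 420.5, α = 4.32, σ_y = 425.0 → σ = 394 MPa, n = 1.08
  silicon nitride: E = 293.0, α = 3.27, σ_y = 607.0 → σ = 208 MPa, n = 2.92
  GFRP laminate: E = 36.90, α = 17.8, σ_y = 437.0 → σ = 143 MPa, n = 3.07
Soda-lime glass has the lowest safety factor, n = 0.309.

soda-lime glass, n = 0.309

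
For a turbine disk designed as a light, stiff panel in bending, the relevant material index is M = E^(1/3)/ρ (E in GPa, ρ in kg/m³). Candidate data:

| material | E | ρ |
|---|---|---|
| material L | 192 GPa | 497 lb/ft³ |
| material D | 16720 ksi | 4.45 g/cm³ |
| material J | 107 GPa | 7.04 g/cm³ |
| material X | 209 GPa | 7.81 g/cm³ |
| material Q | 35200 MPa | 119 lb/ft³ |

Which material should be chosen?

Convert each candidate to consistent units, then evaluate M:
  material L: E = 192.0 GPa, ρ = 7961 kg/m³
  material D: E = 115.3 GPa, ρ = 4450 kg/m³
  material J: E = 107.0 GPa, ρ = 7040 kg/m³
  material X: E = 209.0 GPa, ρ = 7810 kg/m³
  material Q: E = 35.20 GPa, ρ = 1906 kg/m³
  material Q: M = 1.72×10⁻³
  material D: M = 1.09×10⁻³
  material X: M = 0.760×10⁻³
  material L: M = 0.725×10⁻³
  material J: M = 0.674×10⁻³
Material Q ranks first.

material Q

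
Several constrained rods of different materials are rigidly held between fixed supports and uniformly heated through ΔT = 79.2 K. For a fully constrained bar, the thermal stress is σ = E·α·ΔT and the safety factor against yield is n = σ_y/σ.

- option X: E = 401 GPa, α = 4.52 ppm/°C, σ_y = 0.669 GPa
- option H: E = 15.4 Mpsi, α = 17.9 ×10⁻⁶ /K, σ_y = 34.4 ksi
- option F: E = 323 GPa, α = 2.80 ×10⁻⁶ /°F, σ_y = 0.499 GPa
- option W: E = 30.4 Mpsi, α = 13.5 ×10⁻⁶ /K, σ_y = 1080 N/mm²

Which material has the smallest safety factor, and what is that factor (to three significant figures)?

Converting E to GPa, α to ×10⁻⁶/K, σ_y to MPa, then σ and n for each:
  option X: E = 401.0, α = 4.52, σ_y = 669.0 → σ = 144 MPa, n = 4.66
  option H: E = 106.2, α = 17.9, σ_y = 237.2 → σ = 151 MPa, n = 1.58
  option F: E = 323.0, α = 5.04, σ_y = 499.0 → σ = 129 MPa, n = 3.87
  option W: E = 209.6, α = 13.5, σ_y = 1080 → σ = 224 MPa, n = 4.82
The minimum is option H at n = 1.58.

option H, n = 1.58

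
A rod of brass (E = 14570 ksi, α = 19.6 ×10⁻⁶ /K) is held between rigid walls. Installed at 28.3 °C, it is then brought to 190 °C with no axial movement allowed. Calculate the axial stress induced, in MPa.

E = 14570 ksi = 100.5 GPa.
ΔT = 161.7 K. Constrained thermal stress σ = E·α·ΔT = 100.5×10³ MPa × 19.6×10⁻⁶ × 161.7 = 318 MPa (compressive).

318 MPa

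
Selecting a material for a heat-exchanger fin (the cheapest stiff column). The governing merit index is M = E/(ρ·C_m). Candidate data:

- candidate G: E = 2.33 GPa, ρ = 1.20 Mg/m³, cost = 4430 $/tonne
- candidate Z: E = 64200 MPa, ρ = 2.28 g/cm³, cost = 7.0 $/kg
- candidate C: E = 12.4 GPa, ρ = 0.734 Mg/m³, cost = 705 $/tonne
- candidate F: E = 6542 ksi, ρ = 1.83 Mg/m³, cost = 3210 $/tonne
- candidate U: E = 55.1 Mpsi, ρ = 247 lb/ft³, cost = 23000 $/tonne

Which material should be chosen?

After converting to SI:
  candidate G: E = 2.330 GPa, ρ = 1200 kg/m³, cost = 4.430 $/kg
  candidate Z: E = 64.20 GPa, ρ = 2280 kg/m³, cost = 7.000 $/kg
  candidate C: E = 12.40 GPa, ρ = 734.0 kg/m³, cost = 0.7050 $/kg
  candidate F: E = 45.11 GPa, ρ = 1830 kg/m³, cost = 3.210 $/kg
  candidate U: E = 379.9 GPa, ρ = 3957 kg/m³, cost = 23.00 $/kg
  candidate C: M = 24.0 MN·m per $
  candidate F: M = 7.68 MN·m per $
  candidate U: M = 4.17 MN·m per $
  candidate Z: M = 4.02 MN·m per $
  candidate G: M = 0.438 MN·m per $
Candidate C ranks first.

candidate C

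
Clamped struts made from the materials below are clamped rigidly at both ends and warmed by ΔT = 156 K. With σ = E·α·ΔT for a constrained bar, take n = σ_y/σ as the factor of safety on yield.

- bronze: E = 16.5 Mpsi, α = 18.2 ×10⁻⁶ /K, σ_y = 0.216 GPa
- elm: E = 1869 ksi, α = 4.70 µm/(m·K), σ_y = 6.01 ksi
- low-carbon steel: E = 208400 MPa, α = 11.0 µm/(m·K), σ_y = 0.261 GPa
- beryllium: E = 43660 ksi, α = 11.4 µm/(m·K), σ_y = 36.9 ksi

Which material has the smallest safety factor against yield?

With everything in SI (GPa, ×10⁻⁶/K, MPa):
  bronze: E = 113.8, α = 18.2, σ_y = 216.0 → σ = 323 MPa, n = 0.669
  elm: E = 12.89, α = 4.70, σ_y = 41.44 → σ = 9.45 MPa, n = 4.39
  low-carbon steel: E = 208.4, α = 11.0, σ_y = 261.0 → σ = 358 MPa, n = 0.730
  beryllium: E = 301.0, α = 11.4, σ_y = 254.4 → σ = 535 MPa, n = 0.475
Beryllium has the lowest safety factor, n = 0.475.

beryllium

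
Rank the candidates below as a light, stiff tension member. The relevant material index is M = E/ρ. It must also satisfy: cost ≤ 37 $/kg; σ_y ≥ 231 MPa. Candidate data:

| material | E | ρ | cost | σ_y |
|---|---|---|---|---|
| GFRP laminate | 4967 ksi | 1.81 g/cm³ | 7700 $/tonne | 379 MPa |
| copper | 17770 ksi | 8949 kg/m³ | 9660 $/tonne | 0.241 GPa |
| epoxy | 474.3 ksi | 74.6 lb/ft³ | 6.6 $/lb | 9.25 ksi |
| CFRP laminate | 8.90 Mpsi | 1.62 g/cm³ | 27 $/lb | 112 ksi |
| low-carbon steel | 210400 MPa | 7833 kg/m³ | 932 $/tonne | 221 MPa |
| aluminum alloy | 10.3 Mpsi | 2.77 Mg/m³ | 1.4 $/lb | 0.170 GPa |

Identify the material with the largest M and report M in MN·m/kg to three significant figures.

Screen on constraints: cost ≤ 37 $/kg; σ_y ≥ 231 MPa. Survivors: GFRP laminate, copper.
Normalizing units and computing the index:
  GFRP laminate: E = 34.25 GPa, ρ = 1810 kg/m³
  copper: E = 122.5 GPa, ρ = 8949 kg/m³
  GFRP laminate: M = 18.9 MN·m/kg
  copper: M = 13.7 MN·m/kg
Highest index: GFRP laminate.

GFRP laminate, M = 18.9 MN·m/kg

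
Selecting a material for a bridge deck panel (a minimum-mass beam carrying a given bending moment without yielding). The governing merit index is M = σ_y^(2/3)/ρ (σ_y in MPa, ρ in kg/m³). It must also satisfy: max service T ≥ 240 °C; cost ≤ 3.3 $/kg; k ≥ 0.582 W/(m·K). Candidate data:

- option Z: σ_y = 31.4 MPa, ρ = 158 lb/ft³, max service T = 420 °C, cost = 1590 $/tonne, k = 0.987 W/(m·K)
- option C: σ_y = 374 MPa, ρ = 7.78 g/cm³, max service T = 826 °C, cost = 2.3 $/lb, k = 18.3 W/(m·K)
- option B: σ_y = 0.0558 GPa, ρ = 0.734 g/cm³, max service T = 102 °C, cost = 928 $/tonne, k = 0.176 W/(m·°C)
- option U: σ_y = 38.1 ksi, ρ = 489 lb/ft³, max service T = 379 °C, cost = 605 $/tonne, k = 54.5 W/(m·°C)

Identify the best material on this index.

option U

Screen on constraints: max service T ≥ 240 °C; cost ≤ 3.3 $/kg; k ≥ 0.582 W/(m·K). Survivors: option Z, option U.
Normalizing units and computing the index:
  option Z: σ_y = 31.40 MPa, ρ = 2531 kg/m³
  option U: σ_y = 262.7 MPa, ρ = 7833 kg/m³
  option U: M = 5.24×10⁻³
  option Z: M = 3.93×10⁻³
The maximum is for option U.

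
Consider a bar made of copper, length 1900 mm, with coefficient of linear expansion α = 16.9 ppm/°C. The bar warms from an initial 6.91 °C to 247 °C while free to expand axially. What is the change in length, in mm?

7.71 mm

ΔT = 247 − 6.91 = 240.1 K.
ΔL = α·L₀·ΔT = 16.9×10⁻⁶ × 1900 mm × 240.1 K = 7.71 mm.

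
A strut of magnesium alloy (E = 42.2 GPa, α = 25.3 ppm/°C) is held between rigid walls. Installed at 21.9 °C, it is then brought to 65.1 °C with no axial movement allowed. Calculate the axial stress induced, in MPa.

46.1 MPa

ΔT = 43.20 K. Constrained thermal stress σ = E·α·ΔT = 42.20×10³ MPa × 25.3×10⁻⁶ × 43.20 = 46.1 MPa (compressive).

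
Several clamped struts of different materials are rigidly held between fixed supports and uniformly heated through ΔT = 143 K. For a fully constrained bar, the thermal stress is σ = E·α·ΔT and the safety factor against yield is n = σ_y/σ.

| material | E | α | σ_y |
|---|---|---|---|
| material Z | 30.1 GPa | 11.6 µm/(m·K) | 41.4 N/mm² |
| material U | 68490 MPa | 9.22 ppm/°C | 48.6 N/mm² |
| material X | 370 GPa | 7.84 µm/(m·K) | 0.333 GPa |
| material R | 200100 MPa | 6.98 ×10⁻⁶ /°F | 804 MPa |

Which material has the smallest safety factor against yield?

material U

Per material, after unit conversion:
  material Z: E = 30.10, α = 11.6, σ_y = 41.40 → σ = 49.9 MPa, n = 0.829
  material U: E = 68.49, α = 9.22, σ_y = 48.60 → σ = 90.3 MPa, n = 0.538
  material X: E = 370.0, α = 7.84, σ_y = 333.0 → σ = 415 MPa, n = 0.803
  material R: E = 200.1, α = 12.6, σ_y = 804.0 → σ = 360 MPa, n = 2.24
Material U has the lowest safety factor, n = 0.538.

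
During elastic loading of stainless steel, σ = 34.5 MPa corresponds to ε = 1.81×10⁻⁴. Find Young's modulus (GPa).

191 GPa

E = σ/ε = 34.5 MPa / 1.81×10⁻⁴ = 190600 MPa = 191 GPa.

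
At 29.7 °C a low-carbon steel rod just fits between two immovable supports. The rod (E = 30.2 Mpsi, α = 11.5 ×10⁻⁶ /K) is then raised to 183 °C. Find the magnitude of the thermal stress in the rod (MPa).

367 MPa

E = 30.2 Mpsi = 208.2 GPa.
ΔT = 153.3 K. Constrained thermal stress σ = E·α·ΔT = 208.2×10³ MPa × 11.5×10⁻⁶ × 153.3 = 367 MPa (compressive).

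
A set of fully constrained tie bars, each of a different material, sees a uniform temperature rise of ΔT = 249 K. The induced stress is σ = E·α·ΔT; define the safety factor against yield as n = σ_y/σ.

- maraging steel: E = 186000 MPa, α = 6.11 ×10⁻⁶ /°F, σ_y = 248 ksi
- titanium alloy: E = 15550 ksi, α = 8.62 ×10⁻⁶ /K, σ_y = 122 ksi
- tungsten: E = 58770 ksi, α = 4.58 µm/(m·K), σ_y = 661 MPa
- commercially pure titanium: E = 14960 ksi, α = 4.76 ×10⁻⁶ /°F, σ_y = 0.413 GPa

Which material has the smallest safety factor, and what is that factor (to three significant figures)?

tungsten, n = 1.43

Per material, after unit conversion:
  maraging steel: E = 186.0, α = 11.0, σ_y = 1710 → σ = 509 MPa, n = 3.36
  titanium alloy: E = 107.2, α = 8.62, σ_y = 841.2 → σ = 230 MPa, n = 3.66
  tungsten: E = 405.2, α = 4.58, σ_y = 661.0 → σ = 462 MPa, n = 1.43
  commercially pure titanium: E = 103.1, α = 8.57, σ_y = 413.0 → σ = 220 MPa, n = 1.88
Smallest n: tungsten with n = 1.43.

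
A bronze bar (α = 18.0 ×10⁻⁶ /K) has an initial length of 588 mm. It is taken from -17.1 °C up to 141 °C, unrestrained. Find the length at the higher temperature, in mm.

ΔT = 141 − (-17.1) = 158.1 K.
ΔL = α·L₀·ΔT = 18.0×10⁻⁶ × 588 mm × 158.1 K = 1.67 mm.
L = L₀ + ΔL = 588 + 1.67 = 589.67 mm.

589.67 mm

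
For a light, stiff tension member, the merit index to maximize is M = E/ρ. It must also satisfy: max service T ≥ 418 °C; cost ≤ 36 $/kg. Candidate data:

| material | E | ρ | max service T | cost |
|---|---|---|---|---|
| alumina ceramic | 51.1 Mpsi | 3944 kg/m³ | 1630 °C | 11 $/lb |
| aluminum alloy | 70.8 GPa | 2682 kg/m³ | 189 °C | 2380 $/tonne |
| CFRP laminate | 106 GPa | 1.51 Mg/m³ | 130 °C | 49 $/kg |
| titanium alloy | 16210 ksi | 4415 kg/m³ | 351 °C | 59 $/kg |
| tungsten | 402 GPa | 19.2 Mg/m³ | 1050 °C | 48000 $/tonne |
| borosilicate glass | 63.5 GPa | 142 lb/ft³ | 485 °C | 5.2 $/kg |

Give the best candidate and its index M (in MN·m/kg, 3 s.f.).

Screen on constraints: max service T ≥ 418 °C; cost ≤ 36 $/kg. Survivors: alumina ceramic, borosilicate glass.
Putting every candidate on a common basis:
  alumina ceramic: E = 352.3 GPa, ρ = 3944 kg/m³
  borosilicate glass: E = 63.50 GPa, ρ = 2275 kg/m³
  alumina ceramic: M = 89.3 MN·m/kg
  borosilicate glass: M = 27.9 MN·m/kg
Highest index: alumina ceramic.

alumina ceramic, M = 89.3 MN·m/kg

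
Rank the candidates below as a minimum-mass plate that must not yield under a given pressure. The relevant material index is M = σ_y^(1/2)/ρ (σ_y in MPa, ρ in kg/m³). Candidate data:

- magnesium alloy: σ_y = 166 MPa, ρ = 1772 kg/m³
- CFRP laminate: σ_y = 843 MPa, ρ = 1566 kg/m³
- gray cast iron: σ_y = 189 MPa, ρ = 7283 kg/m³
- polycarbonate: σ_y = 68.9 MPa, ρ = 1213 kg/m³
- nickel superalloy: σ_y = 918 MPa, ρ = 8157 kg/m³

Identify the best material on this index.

Per-candidate index values:
  CFRP laminate: M = 18.5×10⁻³
  magnesium alloy: M = 7.27×10⁻³
  polycarbonate: M = 6.84×10⁻³
  nickel superalloy: M = 3.71×10⁻³
  gray cast iron: M = 1.89×10⁻³
The maximum is for CFRP laminate.

CFRP laminate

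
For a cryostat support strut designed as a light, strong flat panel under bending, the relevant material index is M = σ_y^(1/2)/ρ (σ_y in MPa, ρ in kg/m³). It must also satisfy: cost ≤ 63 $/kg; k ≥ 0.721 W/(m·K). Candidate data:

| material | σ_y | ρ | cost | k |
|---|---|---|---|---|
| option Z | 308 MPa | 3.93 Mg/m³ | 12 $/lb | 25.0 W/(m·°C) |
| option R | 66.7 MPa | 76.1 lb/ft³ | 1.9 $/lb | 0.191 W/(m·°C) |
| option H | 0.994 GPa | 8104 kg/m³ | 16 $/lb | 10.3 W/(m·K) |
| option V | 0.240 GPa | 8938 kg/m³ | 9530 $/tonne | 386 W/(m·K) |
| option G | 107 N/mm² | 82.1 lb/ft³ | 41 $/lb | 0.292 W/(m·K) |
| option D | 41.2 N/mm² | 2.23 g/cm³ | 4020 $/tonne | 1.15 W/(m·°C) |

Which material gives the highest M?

Screen on constraints: cost ≤ 63 $/kg; k ≥ 0.721 W/(m·K). Survivors: option Z, option H, option V, option D.
In SI units:
  option Z: σ_y = 308.0 MPa, ρ = 3930 kg/m³
  option H: σ_y = 994.0 MPa, ρ = 8104 kg/m³
  option V: σ_y = 240.0 MPa, ρ = 8938 kg/m³
  option D: σ_y = 41.20 MPa, ρ = 2230 kg/m³
  option Z: M = 4.47×10⁻³
  option H: M = 3.89×10⁻³
  option D: M = 2.88×10⁻³
  option V: M = 1.73×10⁻³
The maximum is for option Z.

option Z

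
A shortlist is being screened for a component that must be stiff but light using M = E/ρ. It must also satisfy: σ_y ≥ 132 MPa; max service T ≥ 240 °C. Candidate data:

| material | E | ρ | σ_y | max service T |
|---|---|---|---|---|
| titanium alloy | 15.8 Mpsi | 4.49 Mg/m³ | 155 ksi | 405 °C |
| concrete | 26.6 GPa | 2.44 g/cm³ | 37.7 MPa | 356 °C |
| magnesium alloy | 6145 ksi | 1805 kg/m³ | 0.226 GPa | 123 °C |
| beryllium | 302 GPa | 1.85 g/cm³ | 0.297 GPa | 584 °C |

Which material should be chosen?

Screen on constraints: σ_y ≥ 132 MPa; max service T ≥ 240 °C. Survivors: titanium alloy, beryllium.
After converting to SI:
  titanium alloy: E = 108.9 GPa, ρ = 4490 kg/m³
  beryllium: E = 302.0 GPa, ρ = 1850 kg/m³
  beryllium: M = 163 MN·m/kg
  titanium alloy: M = 24.3 MN·m/kg
Beryllium has the largest M.

beryllium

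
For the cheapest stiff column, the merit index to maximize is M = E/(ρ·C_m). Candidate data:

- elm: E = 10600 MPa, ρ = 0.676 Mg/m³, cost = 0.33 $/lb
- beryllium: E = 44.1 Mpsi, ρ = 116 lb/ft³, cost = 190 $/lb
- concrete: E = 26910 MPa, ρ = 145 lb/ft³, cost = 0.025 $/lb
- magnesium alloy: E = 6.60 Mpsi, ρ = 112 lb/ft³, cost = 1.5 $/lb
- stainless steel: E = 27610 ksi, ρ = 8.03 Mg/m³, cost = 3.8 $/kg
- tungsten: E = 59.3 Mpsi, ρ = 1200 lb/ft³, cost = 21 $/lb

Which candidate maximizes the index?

Convert each candidate to consistent units, then evaluate M:
  elm: E = 10.60 GPa, ρ = 676.0 kg/m³, cost = 0.7275 $/kg
  beryllium: E = 304.1 GPa, ρ = 1858 kg/m³, cost = 418.9 $/kg
  concrete: E = 26.91 GPa, ρ = 2323 kg/m³, cost = 0.05511 $/kg
  magnesium alloy: E = 45.51 GPa, ρ = 1794 kg/m³, cost = 3.307 $/kg
  stainless steel: E = 190.4 GPa, ρ = 8030 kg/m³, cost = 3.800 $/kg
  tungsten: E = 408.9 GPa, ρ = 19220 kg/m³, cost = 46.30 $/kg
  concrete: M = 210 MN·m per $
  elm: M = 21.6 MN·m per $
  magnesium alloy: M = 7.67 MN·m per $
  stainless steel: M = 6.24 MN·m per $
  tungsten: M = 0.459 MN·m per $
  beryllium: M = 0.391 MN·m per $
Highest index: concrete.

concrete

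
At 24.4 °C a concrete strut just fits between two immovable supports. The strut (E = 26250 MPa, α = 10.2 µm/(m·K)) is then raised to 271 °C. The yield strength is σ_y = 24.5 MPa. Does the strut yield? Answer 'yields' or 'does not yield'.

yields

E = 26250 MPa = 26.25 GPa.
ΔT = 246.6 K. Constrained thermal stress σ = E·α·ΔT = 26.25×10³ MPa × 10.2×10⁻⁶ × 246.6 = 66.0 MPa (compressive).
Compare to σ_y = 24.5 MPa: σ ≥ σ_y, so it yields.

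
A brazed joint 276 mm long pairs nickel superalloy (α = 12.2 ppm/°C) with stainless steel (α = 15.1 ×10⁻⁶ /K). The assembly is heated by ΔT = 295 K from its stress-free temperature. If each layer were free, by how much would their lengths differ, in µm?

Δα = |12.2 − 15.1|×10⁻⁶/K = 2.90×10⁻⁶/K.
ΔL_mismatch = Δα·L·ΔT = 2.90×10⁻⁶ × 276.0 mm × 295.0 K = 236 µm.

236 µm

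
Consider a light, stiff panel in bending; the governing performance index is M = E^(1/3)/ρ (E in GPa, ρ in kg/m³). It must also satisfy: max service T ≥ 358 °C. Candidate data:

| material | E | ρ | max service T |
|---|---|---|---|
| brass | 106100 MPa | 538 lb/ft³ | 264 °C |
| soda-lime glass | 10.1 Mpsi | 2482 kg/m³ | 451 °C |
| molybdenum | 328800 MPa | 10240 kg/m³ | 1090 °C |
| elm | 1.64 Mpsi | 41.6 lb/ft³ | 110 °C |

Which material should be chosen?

soda-lime glass

Screen on constraints: max service T ≥ 358 °C. Survivors: soda-lime glass, molybdenum.
Normalizing units and computing the index:
  soda-lime glass: E = 69.64 GPa, ρ = 2482 kg/m³
  molybdenum: E = 328.8 GPa, ρ = 10240 kg/m³
  soda-lime glass: M = 1.66×10⁻³
  molybdenum: M = 0.674×10⁻³
Highest index: soda-lime glass.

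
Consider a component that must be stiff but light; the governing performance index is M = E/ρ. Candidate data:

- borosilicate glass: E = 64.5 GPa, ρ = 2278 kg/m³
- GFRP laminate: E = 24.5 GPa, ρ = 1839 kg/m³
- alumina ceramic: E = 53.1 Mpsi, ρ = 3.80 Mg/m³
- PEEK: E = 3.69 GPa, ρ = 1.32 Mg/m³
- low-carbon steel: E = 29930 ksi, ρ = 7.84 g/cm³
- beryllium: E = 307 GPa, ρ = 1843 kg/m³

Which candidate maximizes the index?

Normalizing units and computing the index:
  borosilicate glass: E = 64.50 GPa, ρ = 2278 kg/m³
  GFRP laminate: E = 24.50 GPa, ρ = 1839 kg/m³
  alumina ceramic: E = 366.1 GPa, ρ = 3800 kg/m³
  PEEK: E = 3.690 GPa, ρ = 1320 kg/m³
  low-carbon steel: E = 206.4 GPa, ρ = 7840 kg/m³
  beryllium: E = 307.0 GPa, ρ = 1843 kg/m³
  beryllium: M = 167 MN·m/kg
  alumina ceramic: M = 96.3 MN·m/kg
  borosilicate glass: M = 28.3 MN·m/kg
  low-carbon steel: M = 26.3 MN·m/kg
  GFRP laminate: M = 13.3 MN·m/kg
  PEEK: M = 2.80 MN·m/kg
Beryllium ranks first.

beryllium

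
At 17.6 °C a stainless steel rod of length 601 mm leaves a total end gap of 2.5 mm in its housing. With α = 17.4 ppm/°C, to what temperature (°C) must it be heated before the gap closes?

257 °C

α·L₀·ΔT = 2.5 mm ⇒ ΔT = 2.5 / (17.4×10⁻⁶ × 601.0) = 239.1 K.
T = 17.6 + 239.1 = 256.7 °C.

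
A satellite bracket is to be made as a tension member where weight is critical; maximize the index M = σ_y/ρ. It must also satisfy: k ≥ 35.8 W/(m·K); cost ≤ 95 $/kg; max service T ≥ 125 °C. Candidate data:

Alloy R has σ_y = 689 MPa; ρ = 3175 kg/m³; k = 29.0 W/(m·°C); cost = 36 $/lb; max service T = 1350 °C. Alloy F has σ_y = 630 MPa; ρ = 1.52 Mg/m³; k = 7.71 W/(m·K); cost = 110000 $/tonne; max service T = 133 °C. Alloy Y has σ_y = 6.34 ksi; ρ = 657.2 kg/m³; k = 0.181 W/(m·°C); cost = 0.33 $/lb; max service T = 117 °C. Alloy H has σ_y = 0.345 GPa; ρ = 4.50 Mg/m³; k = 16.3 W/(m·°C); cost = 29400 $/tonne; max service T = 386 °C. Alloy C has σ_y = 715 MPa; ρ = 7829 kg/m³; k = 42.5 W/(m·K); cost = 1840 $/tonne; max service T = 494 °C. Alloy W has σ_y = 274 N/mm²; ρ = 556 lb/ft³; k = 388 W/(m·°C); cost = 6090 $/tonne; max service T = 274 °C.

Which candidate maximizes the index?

alloy C

Screen on constraints: k ≥ 35.8 W/(m·K); cost ≤ 95 $/kg; max service T ≥ 125 °C. Survivors: alloy C, alloy W.
After converting to SI:
  alloy C: σ_y = 715.0 MPa, ρ = 7829 kg/m³
  alloy W: σ_y = 274.0 MPa, ρ = 8906 kg/m³
  alloy C: M = 91.3 kN·m/kg
  alloy W: M = 30.8 kN·m/kg
Alloy C has the largest M.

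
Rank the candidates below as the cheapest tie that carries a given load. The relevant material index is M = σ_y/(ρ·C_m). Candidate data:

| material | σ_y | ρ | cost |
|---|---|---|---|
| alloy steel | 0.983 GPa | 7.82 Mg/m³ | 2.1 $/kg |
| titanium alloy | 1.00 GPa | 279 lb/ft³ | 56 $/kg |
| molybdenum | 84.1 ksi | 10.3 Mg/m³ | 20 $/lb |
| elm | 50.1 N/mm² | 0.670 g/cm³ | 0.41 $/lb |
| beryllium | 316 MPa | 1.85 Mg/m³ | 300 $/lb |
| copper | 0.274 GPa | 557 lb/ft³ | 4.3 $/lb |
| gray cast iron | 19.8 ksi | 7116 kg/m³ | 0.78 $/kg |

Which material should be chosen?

After converting to SI:
  alloy steel: σ_y = 983.0 MPa, ρ = 7820 kg/m³, cost = 2.100 $/kg
  titanium alloy: σ_y = 1000 MPa, ρ = 4469 kg/m³, cost = 56.00 $/kg
  molybdenum: σ_y = 579.8 MPa, ρ = 10300 kg/m³, cost = 44.09 $/kg
  elm: σ_y = 50.10 MPa, ρ = 670.0 kg/m³, cost = 0.9039 $/kg
  beryllium: σ_y = 316.0 MPa, ρ = 1850 kg/m³, cost = 661.4 $/kg
  copper: σ_y = 274.0 MPa, ρ = 8922 kg/m³, cost = 9.480 $/kg
  gray cast iron: σ_y = 136.5 MPa, ρ = 7116 kg/m³, cost = 0.7800 $/kg
  elm: M = 82.7 kN·m per $
  alloy steel: M = 59.9 kN·m per $
  gray cast iron: M = 24.6 kN·m per $
  titanium alloy: M = 4.00 kN·m per $
  copper: M = 3.24 kN·m per $
  molybdenum: M = 1.28 kN·m per $
  beryllium: M = 0.258 kN·m per $
Elm has the largest M.

elm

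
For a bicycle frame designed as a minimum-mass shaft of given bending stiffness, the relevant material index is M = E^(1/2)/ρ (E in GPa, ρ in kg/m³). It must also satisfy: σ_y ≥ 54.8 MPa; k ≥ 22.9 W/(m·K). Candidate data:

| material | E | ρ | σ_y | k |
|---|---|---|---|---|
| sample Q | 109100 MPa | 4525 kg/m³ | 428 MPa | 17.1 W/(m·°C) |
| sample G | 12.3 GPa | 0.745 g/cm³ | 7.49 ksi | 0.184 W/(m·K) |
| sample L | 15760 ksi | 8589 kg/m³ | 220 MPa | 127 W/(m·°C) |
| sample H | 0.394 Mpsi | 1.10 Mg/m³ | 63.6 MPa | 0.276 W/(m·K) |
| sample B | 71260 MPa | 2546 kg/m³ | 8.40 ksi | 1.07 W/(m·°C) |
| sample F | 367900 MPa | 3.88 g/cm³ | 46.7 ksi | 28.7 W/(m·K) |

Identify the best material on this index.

Screen on constraints: σ_y ≥ 54.8 MPa; k ≥ 22.9 W/(m·K). Survivors: sample L, sample F.
In SI units:
  sample L: E = 108.7 GPa, ρ = 8589 kg/m³
  sample F: E = 367.9 GPa, ρ = 3880 kg/m³
  sample F: M = 4.94×10⁻³
  sample L: M = 1.21×10⁻³
Sample F ranks first.

sample F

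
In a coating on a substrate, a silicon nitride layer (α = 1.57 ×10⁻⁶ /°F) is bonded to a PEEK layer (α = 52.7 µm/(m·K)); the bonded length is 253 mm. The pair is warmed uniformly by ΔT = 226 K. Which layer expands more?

PEEK

silicon nitride: α = 1.57×10⁻⁶/°F × 9/5 = 2.83×10⁻⁶/K.
α(silicon nitride) = 2.83×10⁻⁶/K vs α(PEEK) = 52.7×10⁻⁶/K.
Higher α expands more for the same ΔT: PEEK.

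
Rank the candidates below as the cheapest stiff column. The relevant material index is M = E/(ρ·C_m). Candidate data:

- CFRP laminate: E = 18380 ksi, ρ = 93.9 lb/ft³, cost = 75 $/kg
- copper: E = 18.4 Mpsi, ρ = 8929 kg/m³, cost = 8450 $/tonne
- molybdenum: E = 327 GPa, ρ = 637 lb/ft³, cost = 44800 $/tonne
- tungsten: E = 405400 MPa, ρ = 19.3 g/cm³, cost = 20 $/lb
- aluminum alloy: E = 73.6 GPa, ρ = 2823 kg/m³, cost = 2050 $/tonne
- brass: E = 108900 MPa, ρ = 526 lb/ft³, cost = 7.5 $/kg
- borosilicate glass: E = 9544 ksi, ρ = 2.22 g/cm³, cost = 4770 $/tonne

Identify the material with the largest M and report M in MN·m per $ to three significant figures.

aluminum alloy, M = 12.7 MN·m per $

Putting every candidate on a common basis:
  CFRP laminate: E = 126.7 GPa, ρ = 1504 kg/m³, cost = 75.00 $/kg
  copper: E = 126.9 GPa, ρ = 8929 kg/m³, cost = 8.450 $/kg
  molybdenum: E = 327.0 GPa, ρ = 10200 kg/m³, cost = 44.80 $/kg
  tungsten: E = 405.4 GPa, ρ = 19300 kg/m³, cost = 44.09 $/kg
  aluminum alloy: E = 73.60 GPa, ρ = 2823 kg/m³, cost = 2.050 $/kg
  brass: E = 108.9 GPa, ρ = 8426 kg/m³, cost = 7.500 $/kg
  borosilicate glass: E = 65.80 GPa, ρ = 2220 kg/m³, cost = 4.770 $/kg
  aluminum alloy: M = 12.7 MN·m per $
  borosilicate glass: M = 6.21 MN·m per $
  brass: M = 1.72 MN·m per $
  copper: M = 1.68 MN·m per $
  CFRP laminate: M = 1.12 MN·m per $
  molybdenum: M = 0.715 MN·m per $
  tungsten: M = 0.476 MN·m per $
Highest index: aluminum alloy.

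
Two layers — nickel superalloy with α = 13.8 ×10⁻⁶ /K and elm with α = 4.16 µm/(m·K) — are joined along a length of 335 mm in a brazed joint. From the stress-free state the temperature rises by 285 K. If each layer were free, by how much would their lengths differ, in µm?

920 µm

Δα = |13.8 − 4.16|×10⁻⁶/K = 9.64×10⁻⁶/K.
ΔL_mismatch = Δα·L·ΔT = 9.64×10⁻⁶ × 335.0 mm × 285.0 K = 920 µm.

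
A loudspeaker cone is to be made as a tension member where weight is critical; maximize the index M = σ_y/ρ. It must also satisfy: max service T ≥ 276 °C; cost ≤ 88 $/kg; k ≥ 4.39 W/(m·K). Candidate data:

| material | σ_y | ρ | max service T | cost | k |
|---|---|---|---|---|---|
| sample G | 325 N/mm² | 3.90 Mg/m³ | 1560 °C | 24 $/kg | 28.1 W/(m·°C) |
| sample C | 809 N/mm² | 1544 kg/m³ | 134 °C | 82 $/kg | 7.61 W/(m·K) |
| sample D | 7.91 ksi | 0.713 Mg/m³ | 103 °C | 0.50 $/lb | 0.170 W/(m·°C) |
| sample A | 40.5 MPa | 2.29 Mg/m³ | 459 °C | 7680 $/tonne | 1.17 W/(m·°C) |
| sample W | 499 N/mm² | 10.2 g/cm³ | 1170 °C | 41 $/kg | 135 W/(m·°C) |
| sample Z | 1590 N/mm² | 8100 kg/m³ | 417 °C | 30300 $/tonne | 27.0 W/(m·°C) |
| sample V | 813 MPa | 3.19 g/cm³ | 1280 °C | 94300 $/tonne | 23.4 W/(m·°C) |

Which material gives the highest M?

Screen on constraints: max service T ≥ 276 °C; cost ≤ 88 $/kg; k ≥ 4.39 W/(m·K). Survivors: sample G, sample W, sample Z.
Convert each candidate to consistent units, then evaluate M:
  sample G: σ_y = 325.0 MPa, ρ = 3900 kg/m³
  sample W: σ_y = 499.0 MPa, ρ = 10200 kg/m³
  sample Z: σ_y = 1590 MPa, ρ = 8100 kg/m³
  sample Z: M = 196 kN·m/kg
  sample G: M = 83.3 kN·m/kg
  sample W: M = 48.9 kN·m/kg
Sample Z has the largest M.

sample Z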